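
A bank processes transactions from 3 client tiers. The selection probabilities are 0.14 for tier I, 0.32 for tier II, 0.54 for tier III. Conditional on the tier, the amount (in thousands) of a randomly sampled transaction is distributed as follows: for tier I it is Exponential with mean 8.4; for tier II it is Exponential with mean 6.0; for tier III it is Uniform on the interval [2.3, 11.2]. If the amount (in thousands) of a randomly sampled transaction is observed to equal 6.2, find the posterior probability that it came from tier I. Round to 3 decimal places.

Likelihoods f(6.2 | ·): I: 0.0569076; II: 0.0593032; III: 0.11236.
Posterior ∝ prior × likelihood. Numerator for I: 0.14·0.0569076 = 0.00796706.
Normalizing constant: 0.14·0.0569076 + 0.32·0.0593032 + 0.54·0.11236 = 0.0876182.
P(I | observation) = 0.00796706 / 0.0876182 = 0.0909292.

0.091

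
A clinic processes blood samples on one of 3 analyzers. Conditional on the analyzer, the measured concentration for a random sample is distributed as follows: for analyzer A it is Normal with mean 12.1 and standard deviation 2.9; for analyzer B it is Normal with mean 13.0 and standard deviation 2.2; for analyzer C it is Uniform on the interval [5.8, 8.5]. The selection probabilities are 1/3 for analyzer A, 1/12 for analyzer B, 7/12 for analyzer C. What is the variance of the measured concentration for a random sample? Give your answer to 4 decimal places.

10.0115

Per component, A: μ=12.1, E[X²]=154.82; B: μ=13, E[X²]=173.84; C: μ=7.15, E[X²]=51.73.
E[X] = 0.333333·12.1 + 0.0833333·13 + 0.583333·7.15 = 9.2875.
E[X²] = 0.333333·154.82 + 0.0833333·173.84 + 0.583333·51.73 = 96.2692.
Var(X) = E[X²] − (E[X])² = 96.2692 − 86.2577 = 10.0115.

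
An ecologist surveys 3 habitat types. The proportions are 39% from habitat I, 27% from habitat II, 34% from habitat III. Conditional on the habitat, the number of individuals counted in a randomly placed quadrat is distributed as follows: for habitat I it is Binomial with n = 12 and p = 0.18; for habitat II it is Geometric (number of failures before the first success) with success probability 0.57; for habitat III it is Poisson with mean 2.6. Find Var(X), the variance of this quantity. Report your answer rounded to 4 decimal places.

2.4785

Per component, I: μ=2.16, E[X²]=6.4368; II: μ=0.754386, E[X²]=1.89258; III: μ=2.6, E[X²]=9.36.
E[X] = 0.39·2.16 + 0.27·0.754386 + 0.34·2.6 = 1.93008.
E[X²] = 0.39·6.4368 + 0.27·1.89258 + 0.34·9.36 = 6.20375.
Var(X) = E[X²] − (E[X])² = 6.20375 − 3.72523 = 2.47852.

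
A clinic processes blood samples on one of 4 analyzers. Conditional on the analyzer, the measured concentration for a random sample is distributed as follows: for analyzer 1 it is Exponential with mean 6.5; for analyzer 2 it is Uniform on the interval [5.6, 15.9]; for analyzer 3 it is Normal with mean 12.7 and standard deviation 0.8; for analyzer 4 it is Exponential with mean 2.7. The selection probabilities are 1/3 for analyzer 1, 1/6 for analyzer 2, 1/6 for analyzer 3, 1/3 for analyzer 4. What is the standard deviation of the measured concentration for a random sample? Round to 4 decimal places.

Per component, 1: μ=6.5, E[X²]=84.5; 2: μ=10.75, E[X²]=124.403; 3: μ=12.7, E[X²]=161.93; 4: μ=2.7, E[X²]=14.58.
E[X] = 0.333333·6.5 + 0.166667·10.75 + 0.166667·12.7 + 0.333333·2.7 = 6.975.
E[X²] = 0.333333·84.5 + 0.166667·124.403 + 0.166667·161.93 + 0.333333·14.58 = 80.7489.
Var(X) = E[X²] − (E[X])² = 80.7489 − 48.6506 = 32.0983.
SD(X) = √32.0983 = 5.66553.

5.6655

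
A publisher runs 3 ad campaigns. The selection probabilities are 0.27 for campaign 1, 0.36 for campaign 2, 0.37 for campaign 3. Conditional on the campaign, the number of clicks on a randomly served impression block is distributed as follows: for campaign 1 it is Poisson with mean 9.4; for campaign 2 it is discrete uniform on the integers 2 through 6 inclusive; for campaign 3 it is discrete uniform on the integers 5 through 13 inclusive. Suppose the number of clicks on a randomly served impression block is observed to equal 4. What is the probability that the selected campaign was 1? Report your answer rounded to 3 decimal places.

0.092

Likelihoods P(X=4 | ·): 1: 0.0269111; 2: 0.2; 3: 0.
Posterior ∝ prior × likelihood. Numerator for 1: 0.27·0.0269111 = 0.00726601.
Normalizing constant: 0.27·0.0269111 + 0.36·0.2 + 0.37·0 = 0.079266.
P(1 | observation) = 0.00726601 / 0.079266 = 0.0916661.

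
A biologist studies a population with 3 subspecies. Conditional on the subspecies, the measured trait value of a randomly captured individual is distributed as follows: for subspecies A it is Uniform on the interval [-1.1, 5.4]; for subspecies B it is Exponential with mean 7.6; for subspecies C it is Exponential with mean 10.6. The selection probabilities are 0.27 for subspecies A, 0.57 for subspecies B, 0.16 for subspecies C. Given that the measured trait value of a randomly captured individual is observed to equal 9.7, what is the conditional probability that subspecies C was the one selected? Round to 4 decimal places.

Likelihoods f(9.7 | ·): A: 0; B: 0.0367189; C: 0.037781.
Posterior ∝ prior × likelihood. Numerator for C: 0.16·0.037781 = 0.00604496.
Normalizing constant: 0.27·0 + 0.57·0.0367189 + 0.16·0.037781 = 0.0269747.
P(C | observation) = 0.00604496 / 0.0269747 = 0.224097.

0.2241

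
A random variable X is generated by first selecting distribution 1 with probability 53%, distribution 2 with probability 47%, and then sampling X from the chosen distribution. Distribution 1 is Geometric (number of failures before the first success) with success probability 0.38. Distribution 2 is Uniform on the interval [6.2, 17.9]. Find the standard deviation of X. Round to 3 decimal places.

Per component, 1: μ=1.63158, E[X²]=6.95568; 2: μ=12.05, E[X²]=156.61.
E[X] = 0.53·1.63158 + 0.47·12.05 = 6.52824.
E[X²] = 0.53·6.95568 + 0.47·156.61 = 77.2932.
Var(X) = E[X²] − (E[X])² = 77.2932 − 42.6179 = 34.6753.
SD(X) = √34.6753 = 5.88858.

5.889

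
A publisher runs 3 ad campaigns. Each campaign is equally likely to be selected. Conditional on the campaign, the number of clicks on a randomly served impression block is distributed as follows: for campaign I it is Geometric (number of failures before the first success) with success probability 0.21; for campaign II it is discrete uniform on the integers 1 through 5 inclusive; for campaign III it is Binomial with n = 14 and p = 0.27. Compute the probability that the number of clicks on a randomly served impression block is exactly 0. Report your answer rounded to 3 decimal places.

Conditional on each campaign, P(X = 0): I: 0.21; II: 0; III: 0.0122045.
By total probability, P(X = 0) = 0.333333·0.21 + 0.333333·0 + 0.333333·0.0122045 = 0.0740682.

0.074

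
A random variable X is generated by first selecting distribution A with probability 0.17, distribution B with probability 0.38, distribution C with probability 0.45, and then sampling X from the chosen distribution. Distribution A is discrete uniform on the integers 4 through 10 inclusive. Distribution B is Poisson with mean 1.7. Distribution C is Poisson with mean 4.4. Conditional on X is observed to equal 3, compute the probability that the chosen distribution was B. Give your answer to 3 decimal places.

0.420

Likelihoods P(X=3 | ·): A: 0; B: 0.149587; C: 0.174305.
Posterior ∝ prior × likelihood. Numerator for B: 0.38·0.149587 = 0.0568432.
Normalizing constant: 0.17·0 + 0.38·0.149587 + 0.45·0.174305 = 0.135281.
P(B | observation) = 0.0568432 / 0.135281 = 0.420187.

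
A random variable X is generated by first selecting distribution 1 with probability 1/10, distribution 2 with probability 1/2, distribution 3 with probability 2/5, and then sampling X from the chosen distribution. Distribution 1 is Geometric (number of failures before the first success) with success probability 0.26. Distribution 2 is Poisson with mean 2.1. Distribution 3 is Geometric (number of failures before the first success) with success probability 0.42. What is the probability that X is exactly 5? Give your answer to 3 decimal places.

0.038

Conditional on each component, P(X = 5): 1: 0.0576942; 2: 0.041677; 3: 0.027567.
By total probability, P(X = 5) = 0.1·0.0576942 + 0.5·0.041677 + 0.4·0.027567 = 0.0376347.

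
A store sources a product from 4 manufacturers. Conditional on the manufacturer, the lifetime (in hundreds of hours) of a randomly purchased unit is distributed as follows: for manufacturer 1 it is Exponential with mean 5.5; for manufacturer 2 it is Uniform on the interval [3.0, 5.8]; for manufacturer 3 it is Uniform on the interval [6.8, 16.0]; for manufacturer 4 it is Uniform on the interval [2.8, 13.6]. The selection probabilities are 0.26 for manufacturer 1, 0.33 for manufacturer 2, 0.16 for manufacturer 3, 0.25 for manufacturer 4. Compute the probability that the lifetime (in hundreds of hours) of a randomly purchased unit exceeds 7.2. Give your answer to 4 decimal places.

Conditional on each manufacturer, P(X > 7.2): 1: 0.270065; 2: 0; 3: 0.956522; 4: 0.592593.
By total probability, P(X > 7.2) = 0.26·0.270065 + 0.33·0 + 0.16·0.956522 + 0.25·0.592593 = 0.371409.

0.3714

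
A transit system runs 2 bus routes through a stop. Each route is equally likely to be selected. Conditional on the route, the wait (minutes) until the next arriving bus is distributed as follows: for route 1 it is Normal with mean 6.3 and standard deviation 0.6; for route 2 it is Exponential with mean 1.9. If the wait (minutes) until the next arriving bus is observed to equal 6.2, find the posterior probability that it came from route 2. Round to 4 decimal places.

0.0298

Likelihoods f(6.2 | ·): 1: 0.655733; 2: 0.0201407.
Posterior ∝ prior × likelihood. Numerator for 2: 0.5·0.0201407 = 0.0100704.
Normalizing constant: 0.5·0.655733 + 0.5·0.0201407 = 0.337937.
P(2 | observation) = 0.0100704 / 0.337937 = 0.0297995.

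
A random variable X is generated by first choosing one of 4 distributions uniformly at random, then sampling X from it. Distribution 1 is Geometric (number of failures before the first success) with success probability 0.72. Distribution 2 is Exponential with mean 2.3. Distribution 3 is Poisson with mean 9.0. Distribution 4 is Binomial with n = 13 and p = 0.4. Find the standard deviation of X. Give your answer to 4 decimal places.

Per component, 1: μ=0.388889, E[X²]=0.691358; 2: μ=2.3, E[X²]=10.58; 3: μ=9, E[X²]=90; 4: μ=5.2, E[X²]=30.16.
E[X] = 0.25·0.388889 + 0.25·2.3 + 0.25·9 + 0.25·5.2 = 4.22222.
E[X²] = 0.25·0.691358 + 0.25·10.58 + 0.25·90 + 0.25·30.16 = 32.8578.
Var(X) = E[X²] − (E[X])² = 32.8578 − 17.8272 = 15.0307.
SD(X) = √15.0307 = 3.87694.

3.8769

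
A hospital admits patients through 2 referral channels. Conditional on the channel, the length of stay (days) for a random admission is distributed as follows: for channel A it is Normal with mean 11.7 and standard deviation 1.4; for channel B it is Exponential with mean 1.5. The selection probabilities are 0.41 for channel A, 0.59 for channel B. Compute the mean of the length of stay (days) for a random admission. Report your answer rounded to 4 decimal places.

5.6820

Component means — A: 11.7; B: 1.5.
E[X] = 0.41·11.7 + 0.59·1.5 = 5.682.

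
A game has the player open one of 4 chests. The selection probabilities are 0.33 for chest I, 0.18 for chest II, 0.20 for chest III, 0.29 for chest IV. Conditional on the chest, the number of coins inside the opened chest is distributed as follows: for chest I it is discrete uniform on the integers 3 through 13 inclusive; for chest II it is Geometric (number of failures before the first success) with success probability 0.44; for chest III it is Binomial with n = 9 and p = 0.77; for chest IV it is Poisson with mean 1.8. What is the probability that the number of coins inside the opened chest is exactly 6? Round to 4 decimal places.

Conditional on each chest, P(X = 6): I: 0.0909091; II: 0.01357; III: 0.213014; IV: 0.00780859.
By total probability, P(X = 6) = 0.33·0.0909091 + 0.18·0.01357 + 0.2·0.213014 + 0.29·0.00780859 = 0.0773098.

0.0773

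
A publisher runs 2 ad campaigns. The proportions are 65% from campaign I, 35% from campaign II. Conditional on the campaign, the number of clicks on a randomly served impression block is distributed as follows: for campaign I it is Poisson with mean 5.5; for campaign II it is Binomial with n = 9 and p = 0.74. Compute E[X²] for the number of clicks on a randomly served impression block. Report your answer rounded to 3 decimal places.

For each component E[X²] = Var + (mean)², giving I: 35.75; II: 46.0872.
Overall E[X²] = 0.65·35.75 + 0.35·46.0872 = 39.368.

39.368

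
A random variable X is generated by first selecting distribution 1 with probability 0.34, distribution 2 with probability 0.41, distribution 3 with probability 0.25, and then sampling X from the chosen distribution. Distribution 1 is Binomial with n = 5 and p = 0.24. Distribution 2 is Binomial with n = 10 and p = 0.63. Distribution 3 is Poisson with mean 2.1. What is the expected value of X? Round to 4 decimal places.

Component means — 1: 1.2; 2: 6.3; 3: 2.1.
E[X] = 0.34·1.2 + 0.41·6.3 + 0.25·2.1 = 3.516.

3.5160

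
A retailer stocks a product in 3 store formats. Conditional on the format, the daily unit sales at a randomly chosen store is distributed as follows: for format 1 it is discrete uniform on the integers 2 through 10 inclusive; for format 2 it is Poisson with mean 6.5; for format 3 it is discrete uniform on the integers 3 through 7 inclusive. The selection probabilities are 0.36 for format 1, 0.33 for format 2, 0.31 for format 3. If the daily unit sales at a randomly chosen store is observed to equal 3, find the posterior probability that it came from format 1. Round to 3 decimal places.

Likelihoods P(X=3 | ·): 1: 0.111111; 2: 0.0688137; 3: 0.2.
Posterior ∝ prior × likelihood. Numerator for 1: 0.36·0.111111 = 0.04.
Normalizing constant: 0.36·0.111111 + 0.33·0.0688137 + 0.31·0.2 = 0.124709.
P(1 | observation) = 0.04 / 0.124709 = 0.320748.

0.321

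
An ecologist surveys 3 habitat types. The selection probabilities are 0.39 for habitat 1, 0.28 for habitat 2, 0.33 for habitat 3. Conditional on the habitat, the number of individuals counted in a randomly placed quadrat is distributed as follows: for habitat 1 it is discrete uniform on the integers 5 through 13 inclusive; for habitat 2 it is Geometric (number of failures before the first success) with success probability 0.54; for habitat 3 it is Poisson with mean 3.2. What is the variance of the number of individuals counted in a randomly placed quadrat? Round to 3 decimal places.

Per component, 1: μ=9, E[X²]=87.6667; 2: μ=0.851852, E[X²]=2.30316; 3: μ=3.2, E[X²]=13.44.
E[X] = 0.39·9 + 0.28·0.851852 + 0.33·3.2 = 4.80452.
E[X²] = 0.39·87.6667 + 0.28·2.30316 + 0.33·13.44 = 39.2701.
Var(X) = E[X²] − (E[X])² = 39.2701 − 23.0834 = 16.1867.

16.187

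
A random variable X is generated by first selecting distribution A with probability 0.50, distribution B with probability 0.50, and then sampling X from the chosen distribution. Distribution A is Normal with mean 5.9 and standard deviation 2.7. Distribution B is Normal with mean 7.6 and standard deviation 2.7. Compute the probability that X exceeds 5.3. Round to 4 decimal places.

0.6954

Conditional on each component, P(X > 5.3): A: 0.58793; B: 0.802852.
By total probability, P(X > 5.3) = 0.5·0.58793 + 0.5·0.802852 = 0.695391.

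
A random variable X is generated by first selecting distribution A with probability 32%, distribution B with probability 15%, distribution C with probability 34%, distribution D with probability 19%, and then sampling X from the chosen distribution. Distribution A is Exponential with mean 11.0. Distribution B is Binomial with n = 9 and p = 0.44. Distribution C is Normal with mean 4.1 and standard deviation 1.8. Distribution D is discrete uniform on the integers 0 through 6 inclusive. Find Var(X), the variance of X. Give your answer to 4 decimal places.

Per component, A: μ=11, E[X²]=242; B: μ=3.96, E[X²]=17.8992; C: μ=4.1, E[X²]=20.05; D: μ=3, E[X²]=13.
E[X] = 0.32·11 + 0.15·3.96 + 0.34·4.1 + 0.19·3 = 6.078.
E[X²] = 0.32·242 + 0.15·17.8992 + 0.34·20.05 + 0.19·13 = 89.4119.
Var(X) = E[X²] − (E[X])² = 89.4119 − 36.9421 = 52.4698.

52.4698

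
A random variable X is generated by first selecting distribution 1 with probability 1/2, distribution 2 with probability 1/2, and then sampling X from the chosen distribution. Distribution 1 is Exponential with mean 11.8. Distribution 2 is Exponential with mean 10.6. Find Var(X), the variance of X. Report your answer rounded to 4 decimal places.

Per component, 1: μ=11.8, E[X²]=278.48; 2: μ=10.6, E[X²]=224.72.
E[X] = 0.5·11.8 + 0.5·10.6 = 11.2.
E[X²] = 0.5·278.48 + 0.5·224.72 = 251.6.
Var(X) = E[X²] − (E[X])² = 251.6 − 125.44 = 126.16.

126.1600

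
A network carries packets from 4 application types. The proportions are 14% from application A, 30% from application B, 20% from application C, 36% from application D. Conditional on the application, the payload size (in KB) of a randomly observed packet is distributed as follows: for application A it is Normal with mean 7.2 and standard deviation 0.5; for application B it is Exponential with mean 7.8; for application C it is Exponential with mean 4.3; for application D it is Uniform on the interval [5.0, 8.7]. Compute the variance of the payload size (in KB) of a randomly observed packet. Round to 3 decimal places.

23.953

Per component, A: μ=7.2, E[X²]=52.09; B: μ=7.8, E[X²]=121.68; C: μ=4.3, E[X²]=36.98; D: μ=6.85, E[X²]=48.0633.
E[X] = 0.14·7.2 + 0.3·7.8 + 0.2·4.3 + 0.36·6.85 = 6.674.
E[X²] = 0.14·52.09 + 0.3·121.68 + 0.2·36.98 + 0.36·48.0633 = 68.4954.
Var(X) = E[X²] − (E[X])² = 68.4954 − 44.5423 = 23.9531.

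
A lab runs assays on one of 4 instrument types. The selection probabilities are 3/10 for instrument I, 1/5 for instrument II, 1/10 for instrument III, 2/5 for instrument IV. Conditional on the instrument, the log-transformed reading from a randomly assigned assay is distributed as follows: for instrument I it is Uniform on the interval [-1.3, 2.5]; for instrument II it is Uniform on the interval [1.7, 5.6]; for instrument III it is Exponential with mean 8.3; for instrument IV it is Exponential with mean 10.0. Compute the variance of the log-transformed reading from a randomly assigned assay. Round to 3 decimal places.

64.217

Per component, I: μ=0.6, E[X²]=1.56333; II: μ=3.65, E[X²]=14.59; III: μ=8.3, E[X²]=137.78; IV: μ=10, E[X²]=200.
E[X] = 0.3·0.6 + 0.2·3.65 + 0.1·8.3 + 0.4·10 = 5.74.
E[X²] = 0.3·1.56333 + 0.2·14.59 + 0.1·137.78 + 0.4·200 = 97.165.
Var(X) = E[X²] − (E[X])² = 97.165 − 32.9476 = 64.2174.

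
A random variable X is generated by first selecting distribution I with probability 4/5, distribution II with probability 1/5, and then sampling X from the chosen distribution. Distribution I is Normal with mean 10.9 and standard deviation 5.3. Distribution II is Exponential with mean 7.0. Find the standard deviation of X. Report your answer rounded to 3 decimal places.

5.891

Per component, I: μ=10.9, E[X²]=146.9; II: μ=7, E[X²]=98.
E[X] = 0.8·10.9 + 0.2·7 = 10.12.
E[X²] = 0.8·146.9 + 0.2·98 = 137.12.
Var(X) = E[X²] − (E[X])² = 137.12 − 102.414 = 34.7056.
SD(X) = √34.7056 = 5.89115.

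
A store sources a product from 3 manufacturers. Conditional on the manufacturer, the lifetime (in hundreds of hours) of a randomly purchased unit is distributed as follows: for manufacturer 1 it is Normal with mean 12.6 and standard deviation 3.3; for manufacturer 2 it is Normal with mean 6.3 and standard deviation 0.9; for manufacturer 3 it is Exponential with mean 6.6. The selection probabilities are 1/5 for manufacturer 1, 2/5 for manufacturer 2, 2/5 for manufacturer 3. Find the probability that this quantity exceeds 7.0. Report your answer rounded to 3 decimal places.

0.417

Conditional on each manufacturer, P(X > 7.0): 1: 0.955149; 2: 0.21835; 3: 0.346246.
By total probability, P(X > 7.0) = 0.2·0.955149 + 0.4·0.21835 + 0.4·0.346246 = 0.416868.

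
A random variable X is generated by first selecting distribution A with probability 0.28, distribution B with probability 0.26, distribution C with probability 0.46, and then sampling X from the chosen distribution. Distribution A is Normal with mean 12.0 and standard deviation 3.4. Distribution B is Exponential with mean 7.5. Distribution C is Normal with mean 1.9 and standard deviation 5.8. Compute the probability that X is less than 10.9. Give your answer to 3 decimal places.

Conditional on each component, P(X < 10.9): A: 0.373147; B: 0.76621; C: 0.939636.
By total probability, P(X < 10.9) = 0.28·0.373147 + 0.26·0.76621 + 0.46·0.939636 = 0.735928.

0.736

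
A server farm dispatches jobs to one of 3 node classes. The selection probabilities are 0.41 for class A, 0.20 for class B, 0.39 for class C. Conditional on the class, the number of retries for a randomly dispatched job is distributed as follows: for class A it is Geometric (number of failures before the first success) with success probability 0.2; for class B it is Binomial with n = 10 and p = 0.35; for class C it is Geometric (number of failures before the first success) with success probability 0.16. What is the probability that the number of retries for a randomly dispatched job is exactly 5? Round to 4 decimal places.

0.0837

Conditional on each class, P(X = 5): A: 0.065536; B: 0.15357; C: 0.0669139.
By total probability, P(X = 5) = 0.41·0.065536 + 0.2·0.15357 + 0.39·0.0669139 = 0.0836803.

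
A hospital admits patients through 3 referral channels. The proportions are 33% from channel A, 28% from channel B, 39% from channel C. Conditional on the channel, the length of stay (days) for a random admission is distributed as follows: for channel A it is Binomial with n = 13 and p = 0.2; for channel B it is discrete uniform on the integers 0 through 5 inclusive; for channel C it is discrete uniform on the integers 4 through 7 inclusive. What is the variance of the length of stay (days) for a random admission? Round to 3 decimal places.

Per component, A: μ=2.6, E[X²]=8.84; B: μ=2.5, E[X²]=9.16667; C: μ=5.5, E[X²]=31.5.
E[X] = 0.33·2.6 + 0.28·2.5 + 0.39·5.5 = 3.703.
E[X²] = 0.33·8.84 + 0.28·9.16667 + 0.39·31.5 = 17.7689.
Var(X) = E[X²] − (E[X])² = 17.7689 − 13.7122 = 4.05666.

4.057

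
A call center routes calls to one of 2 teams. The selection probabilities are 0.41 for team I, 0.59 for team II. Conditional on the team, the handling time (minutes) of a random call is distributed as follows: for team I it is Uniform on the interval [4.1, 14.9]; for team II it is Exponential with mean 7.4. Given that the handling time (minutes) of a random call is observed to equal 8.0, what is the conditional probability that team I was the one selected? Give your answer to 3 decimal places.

Likelihoods f(8.0 | ·): I: 0.0925926; II: 0.0458417.
Posterior ∝ prior × likelihood. Numerator for I: 0.41·0.0925926 = 0.037963.
Normalizing constant: 0.41·0.0925926 + 0.59·0.0458417 = 0.0650096.
P(I | observation) = 0.037963 / 0.0650096 = 0.58396.

0.584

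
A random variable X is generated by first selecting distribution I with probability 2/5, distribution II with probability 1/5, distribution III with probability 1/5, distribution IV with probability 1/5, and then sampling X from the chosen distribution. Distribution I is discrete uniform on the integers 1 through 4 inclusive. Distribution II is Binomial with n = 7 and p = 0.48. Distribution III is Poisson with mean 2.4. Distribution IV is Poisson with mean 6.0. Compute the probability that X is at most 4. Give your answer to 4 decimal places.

0.7988

Conditional on each component, P(X ≤ 4): I: 1; II: 0.804922; III: 0.904131; IV: 0.285057.
By total probability, P(X ≤ 4) = 0.4·1 + 0.2·0.804922 + 0.2·0.904131 + 0.2·0.285057 = 0.798822.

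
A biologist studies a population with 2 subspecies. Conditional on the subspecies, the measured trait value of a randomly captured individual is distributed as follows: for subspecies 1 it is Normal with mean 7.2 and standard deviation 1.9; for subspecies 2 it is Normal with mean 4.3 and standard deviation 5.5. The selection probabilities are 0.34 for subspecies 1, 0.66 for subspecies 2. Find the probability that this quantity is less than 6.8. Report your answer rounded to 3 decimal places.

Conditional on each subspecies, P(X < 6.8): 1: 0.416628; 2: 0.675282.
By total probability, P(X < 6.8) = 0.34·0.416628 + 0.66·0.675282 = 0.58734.

0.587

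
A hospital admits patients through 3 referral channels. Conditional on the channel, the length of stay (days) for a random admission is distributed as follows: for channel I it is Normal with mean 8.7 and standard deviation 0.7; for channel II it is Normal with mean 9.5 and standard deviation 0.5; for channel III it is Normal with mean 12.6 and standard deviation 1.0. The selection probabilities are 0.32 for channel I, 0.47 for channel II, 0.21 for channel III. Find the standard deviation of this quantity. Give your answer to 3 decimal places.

Per component, I: μ=8.7, E[X²]=76.18; II: μ=9.5, E[X²]=90.5; III: μ=12.6, E[X²]=159.76.
E[X] = 0.32·8.7 + 0.47·9.5 + 0.21·12.6 = 9.895.
E[X²] = 0.32·76.18 + 0.47·90.5 + 0.21·159.76 = 100.462.
Var(X) = E[X²] − (E[X])² = 100.462 − 97.911 = 2.55118.
SD(X) = √2.55118 = 1.59724.

1.597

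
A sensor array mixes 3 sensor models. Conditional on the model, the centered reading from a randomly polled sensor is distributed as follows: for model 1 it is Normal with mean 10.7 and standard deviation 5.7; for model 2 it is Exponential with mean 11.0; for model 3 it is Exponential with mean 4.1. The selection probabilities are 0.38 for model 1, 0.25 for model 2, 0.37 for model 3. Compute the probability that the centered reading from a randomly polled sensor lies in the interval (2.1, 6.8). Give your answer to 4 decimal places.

Conditional on each model, P(2.1 < X < 6.8): 1: 0.181243; 2: 0.287284; 3: 0.408761.
By total probability, P(2.1 < X < 6.8) = 0.38·0.181243 + 0.25·0.287284 + 0.37·0.408761 = 0.291935.

0.2919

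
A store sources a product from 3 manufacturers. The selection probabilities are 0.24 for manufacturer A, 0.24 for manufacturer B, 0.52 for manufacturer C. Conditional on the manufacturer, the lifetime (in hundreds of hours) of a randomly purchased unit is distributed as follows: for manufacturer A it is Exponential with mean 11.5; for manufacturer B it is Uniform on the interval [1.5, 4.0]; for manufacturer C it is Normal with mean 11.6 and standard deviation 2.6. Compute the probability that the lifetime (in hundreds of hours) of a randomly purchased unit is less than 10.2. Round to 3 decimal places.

Conditional on each manufacturer, P(X < 10.2): A: 0.588093; B: 1; C: 0.295129.
By total probability, P(X < 10.2) = 0.24·0.588093 + 0.24·1 + 0.52·0.295129 = 0.534609.

0.535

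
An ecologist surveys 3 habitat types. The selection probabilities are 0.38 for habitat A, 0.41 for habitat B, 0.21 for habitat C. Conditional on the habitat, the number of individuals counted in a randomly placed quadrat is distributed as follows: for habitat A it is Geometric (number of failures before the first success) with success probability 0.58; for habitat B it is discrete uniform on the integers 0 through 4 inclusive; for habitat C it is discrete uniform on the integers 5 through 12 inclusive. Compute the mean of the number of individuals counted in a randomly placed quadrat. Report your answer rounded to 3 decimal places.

2.880

Component means — A: 0.724138; B: 2; C: 8.5.
E[X] = 0.38·0.724138 + 0.41·2 + 0.21·8.5 = 2.88017.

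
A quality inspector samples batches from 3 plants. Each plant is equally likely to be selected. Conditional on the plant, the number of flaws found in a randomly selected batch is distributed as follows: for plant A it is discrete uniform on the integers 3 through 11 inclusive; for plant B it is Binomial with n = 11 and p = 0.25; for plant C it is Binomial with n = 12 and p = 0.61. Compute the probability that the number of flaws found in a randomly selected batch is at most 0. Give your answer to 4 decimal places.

Conditional on each plant, P(X ≤ 0): A: 0; B: 0.0422351; C: 1.23816e-05.
By total probability, P(X ≤ 0) = 0.333333·0 + 0.333333·0.0422351 + 0.333333·1.23816e-05 = 0.0140825.

0.0141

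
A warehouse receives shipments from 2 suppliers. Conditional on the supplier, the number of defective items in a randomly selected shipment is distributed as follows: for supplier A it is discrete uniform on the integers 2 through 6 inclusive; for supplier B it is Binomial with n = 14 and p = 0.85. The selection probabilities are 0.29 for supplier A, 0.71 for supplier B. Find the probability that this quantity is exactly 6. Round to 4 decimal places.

0.0582

Conditional on each supplier, P(X = 6): A: 0.2; B: 0.000290268.
By total probability, P(X = 6) = 0.29·0.2 + 0.71·0.000290268 = 0.0582061.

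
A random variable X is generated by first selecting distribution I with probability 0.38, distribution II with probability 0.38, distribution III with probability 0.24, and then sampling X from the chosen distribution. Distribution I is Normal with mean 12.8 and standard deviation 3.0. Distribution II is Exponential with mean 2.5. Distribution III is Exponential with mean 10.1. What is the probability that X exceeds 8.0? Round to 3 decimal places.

0.483

Conditional on each component, P(X > 8.0): I: 0.945201; II: 0.0407622; III: 0.452902.
By total probability, P(X > 8.0) = 0.38·0.945201 + 0.38·0.0407622 + 0.24·0.452902 = 0.483362.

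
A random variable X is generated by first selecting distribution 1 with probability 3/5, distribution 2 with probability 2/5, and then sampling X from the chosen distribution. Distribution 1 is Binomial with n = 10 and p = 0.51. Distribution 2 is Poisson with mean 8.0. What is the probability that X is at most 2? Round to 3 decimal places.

Conditional on each component, P(X ≤ 2): 1: 0.0480003; 2: 0.013754.
By total probability, P(X ≤ 2) = 0.6·0.0480003 + 0.4·0.013754 = 0.0343018.

0.034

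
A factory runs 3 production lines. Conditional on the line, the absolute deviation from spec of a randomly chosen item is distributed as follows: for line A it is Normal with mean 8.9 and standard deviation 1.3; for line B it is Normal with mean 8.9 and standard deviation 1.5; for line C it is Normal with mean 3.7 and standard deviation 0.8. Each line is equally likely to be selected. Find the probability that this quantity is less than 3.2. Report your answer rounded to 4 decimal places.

Conditional on each line, P(X < 3.2): A: 5.80954e-06; B: 7.2348e-05; C: 0.265986.
By total probability, P(X < 3.2) = 0.333333·5.80954e-06 + 0.333333·7.2348e-05 + 0.333333·0.265986 = 0.0886879.

0.0887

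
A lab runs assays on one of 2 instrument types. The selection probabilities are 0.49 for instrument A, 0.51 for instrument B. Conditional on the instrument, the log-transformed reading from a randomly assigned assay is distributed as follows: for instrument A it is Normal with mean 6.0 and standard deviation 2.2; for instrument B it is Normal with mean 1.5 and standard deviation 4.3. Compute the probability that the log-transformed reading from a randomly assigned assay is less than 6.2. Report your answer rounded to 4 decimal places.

0.7028

Conditional on each instrument, P(X < 6.2): A: 0.536218; B: 0.862808.
By total probability, P(X < 6.2) = 0.49·0.536218 + 0.51·0.862808 = 0.702779.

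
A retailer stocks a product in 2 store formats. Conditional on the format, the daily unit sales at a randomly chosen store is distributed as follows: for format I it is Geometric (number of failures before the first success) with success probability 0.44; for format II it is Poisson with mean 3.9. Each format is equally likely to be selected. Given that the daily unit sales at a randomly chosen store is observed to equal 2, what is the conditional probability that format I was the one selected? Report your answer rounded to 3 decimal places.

0.473

Likelihoods P(X=2 | ·): I: 0.137984; II: 0.15394.
Posterior ∝ prior × likelihood. Numerator for I: 0.5·0.137984 = 0.068992.
Normalizing constant: 0.5·0.137984 + 0.5·0.15394 = 0.145962.
P(I | observation) = 0.068992 / 0.145962 = 0.472671.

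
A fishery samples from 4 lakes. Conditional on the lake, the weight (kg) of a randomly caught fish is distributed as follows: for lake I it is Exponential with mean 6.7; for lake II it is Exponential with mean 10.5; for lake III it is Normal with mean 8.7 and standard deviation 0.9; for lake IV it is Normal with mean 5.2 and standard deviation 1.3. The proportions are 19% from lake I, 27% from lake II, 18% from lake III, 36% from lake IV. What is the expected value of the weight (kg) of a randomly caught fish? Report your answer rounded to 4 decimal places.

Component means — I: 6.7; II: 10.5; III: 8.7; IV: 5.2.
E[X] = 0.19·6.7 + 0.27·10.5 + 0.18·8.7 + 0.36·5.2 = 7.546.

7.5460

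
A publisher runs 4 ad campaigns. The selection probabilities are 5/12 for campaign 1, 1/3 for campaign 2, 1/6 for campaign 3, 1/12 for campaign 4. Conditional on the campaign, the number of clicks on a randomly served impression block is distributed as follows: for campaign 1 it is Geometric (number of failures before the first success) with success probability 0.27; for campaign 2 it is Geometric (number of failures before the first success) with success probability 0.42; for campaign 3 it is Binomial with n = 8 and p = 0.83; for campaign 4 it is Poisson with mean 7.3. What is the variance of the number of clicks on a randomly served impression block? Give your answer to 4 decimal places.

10.6332

Per component, 1: μ=2.7037, E[X²]=17.3237; 2: μ=1.38095, E[X²]=5.19501; 3: μ=6.64, E[X²]=45.2184; 4: μ=7.3, E[X²]=60.59.
E[X] = 0.416667·2.7037 + 0.333333·1.38095 + 0.166667·6.64 + 0.0833333·7.3 = 3.30186.
E[X²] = 0.416667·17.3237 + 0.333333·5.19501 + 0.166667·45.2184 + 0.0833333·60.59 = 21.5355.
Var(X) = E[X²] − (E[X])² = 21.5355 − 10.9023 = 10.6332.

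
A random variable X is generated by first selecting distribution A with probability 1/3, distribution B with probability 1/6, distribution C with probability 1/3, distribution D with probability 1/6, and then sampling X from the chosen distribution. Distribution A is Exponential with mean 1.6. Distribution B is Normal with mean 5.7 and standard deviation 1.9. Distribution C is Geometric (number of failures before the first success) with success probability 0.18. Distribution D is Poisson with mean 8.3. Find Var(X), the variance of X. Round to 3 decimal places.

16.712

Per component, A: μ=1.6, E[X²]=5.12; B: μ=5.7, E[X²]=36.1; C: μ=4.55556, E[X²]=46.0617; D: μ=8.3, E[X²]=77.19.
E[X] = 0.333333·1.6 + 0.166667·5.7 + 0.333333·4.55556 + 0.166667·8.3 = 4.38519.
E[X²] = 0.333333·5.12 + 0.166667·36.1 + 0.333333·46.0617 + 0.166667·77.19 = 35.9422.
Var(X) = E[X²] − (E[X])² = 35.9422 − 19.2298 = 16.7124.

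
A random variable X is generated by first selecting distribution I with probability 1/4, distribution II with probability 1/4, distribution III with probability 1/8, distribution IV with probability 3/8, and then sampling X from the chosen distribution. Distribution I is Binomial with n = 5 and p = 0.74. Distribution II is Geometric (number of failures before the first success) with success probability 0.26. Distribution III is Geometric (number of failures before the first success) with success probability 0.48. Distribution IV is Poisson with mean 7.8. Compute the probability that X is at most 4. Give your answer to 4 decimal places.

Conditional on each component, P(X ≤ 4): I: 0.778099; II: 0.778099; III: 0.96198; IV: 0.11167.
By total probability, P(X ≤ 4) = 0.25·0.778099 + 0.25·0.778099 + 0.125·0.96198 + 0.375·0.11167 = 0.551173.

0.5512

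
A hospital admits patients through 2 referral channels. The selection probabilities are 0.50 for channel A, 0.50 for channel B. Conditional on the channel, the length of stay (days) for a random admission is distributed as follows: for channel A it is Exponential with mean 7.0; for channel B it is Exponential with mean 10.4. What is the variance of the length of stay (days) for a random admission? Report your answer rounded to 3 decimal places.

81.470

Per component, A: μ=7, E[X²]=98; B: μ=10.4, E[X²]=216.32.
E[X] = 0.5·7 + 0.5·10.4 = 8.7.
E[X²] = 0.5·98 + 0.5·216.32 = 157.16.
Var(X) = E[X²] − (E[X])² = 157.16 − 75.69 = 81.47.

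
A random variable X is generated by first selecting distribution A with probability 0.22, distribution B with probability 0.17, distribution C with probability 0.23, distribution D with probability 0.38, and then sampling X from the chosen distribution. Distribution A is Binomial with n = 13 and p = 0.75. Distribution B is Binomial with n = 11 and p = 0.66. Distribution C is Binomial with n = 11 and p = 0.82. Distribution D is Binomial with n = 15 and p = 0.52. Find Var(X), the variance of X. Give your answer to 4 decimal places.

Per component, A: μ=9.75, E[X²]=97.5; B: μ=7.26, E[X²]=55.176; C: μ=9.02, E[X²]=82.984; D: μ=7.8, E[X²]=64.584.
E[X] = 0.22·9.75 + 0.17·7.26 + 0.23·9.02 + 0.38·7.8 = 8.4178.
E[X²] = 0.22·97.5 + 0.17·55.176 + 0.23·82.984 + 0.38·64.584 = 74.4582.
Var(X) = E[X²] − (E[X])² = 74.4582 − 70.8594 = 3.5988.

3.5988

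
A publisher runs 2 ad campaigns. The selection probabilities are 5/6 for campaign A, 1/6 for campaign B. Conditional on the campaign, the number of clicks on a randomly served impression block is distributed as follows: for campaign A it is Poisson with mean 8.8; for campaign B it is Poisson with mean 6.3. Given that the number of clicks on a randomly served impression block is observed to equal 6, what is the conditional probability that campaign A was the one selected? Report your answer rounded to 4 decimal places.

Likelihoods P(X=6 | ·): A: 0.0972237; B: 0.159461.
Posterior ∝ prior × likelihood. Numerator for A: 0.833333·0.0972237 = 0.0810197.
Normalizing constant: 0.833333·0.0972237 + 0.166667·0.159461 = 0.107597.
P(A | observation) = 0.0810197 / 0.107597 = 0.752995.

0.7530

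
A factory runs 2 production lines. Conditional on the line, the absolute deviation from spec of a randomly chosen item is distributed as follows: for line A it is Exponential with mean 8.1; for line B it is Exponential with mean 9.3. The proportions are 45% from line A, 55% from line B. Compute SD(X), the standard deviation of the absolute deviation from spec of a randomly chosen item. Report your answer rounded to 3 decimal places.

Per component, A: μ=8.1, E[X²]=131.22; B: μ=9.3, E[X²]=172.98.
E[X] = 0.45·8.1 + 0.55·9.3 = 8.76.
E[X²] = 0.45·131.22 + 0.55·172.98 = 154.188.
Var(X) = E[X²] − (E[X])² = 154.188 − 76.7376 = 77.4504.
SD(X) = √77.4504 = 8.80059.

8.801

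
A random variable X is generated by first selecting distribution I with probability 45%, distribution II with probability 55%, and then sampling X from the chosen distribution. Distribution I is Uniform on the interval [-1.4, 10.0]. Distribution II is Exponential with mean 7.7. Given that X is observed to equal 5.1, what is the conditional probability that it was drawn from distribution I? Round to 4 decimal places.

0.5173

Likelihoods f(5.1 | ·): I: 0.0877193; II: 0.0669668.
Posterior ∝ prior × likelihood. Numerator for I: 0.45·0.0877193 = 0.0394737.
Normalizing constant: 0.45·0.0877193 + 0.55·0.0669668 = 0.0763054.
P(I | observation) = 0.0394737 / 0.0763054 = 0.517312.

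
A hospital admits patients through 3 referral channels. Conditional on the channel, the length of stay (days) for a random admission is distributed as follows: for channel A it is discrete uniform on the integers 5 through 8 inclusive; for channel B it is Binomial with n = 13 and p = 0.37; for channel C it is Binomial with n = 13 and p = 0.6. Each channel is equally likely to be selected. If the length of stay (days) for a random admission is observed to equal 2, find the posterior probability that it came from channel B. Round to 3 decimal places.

Likelihoods P(X=2 | ·): A: 0; B: 0.0662589; C: 0.00117776.
Posterior ∝ prior × likelihood. Numerator for B: 0.333333·0.0662589 = 0.0220863.
Normalizing constant: 0.333333·0 + 0.333333·0.0662589 + 0.333333·0.00117776 = 0.0224789.
P(B | observation) = 0.0220863 / 0.0224789 = 0.982535.

0.983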